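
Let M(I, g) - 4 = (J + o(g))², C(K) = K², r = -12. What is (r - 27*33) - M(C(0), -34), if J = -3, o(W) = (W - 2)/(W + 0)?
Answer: -263212/289 ≈ -910.77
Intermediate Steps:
o(W) = (-2 + W)/W
M(I, g) = 4 + (-3 + (-2 + g)/g)²
(r - 27*33) - M(C(0), -34) = (-12 - 27*33) - (8 + 4/(-34)² + 8/(-34)) = (-12 - 891) - (8 + 4*(1/1156) + 8*(-1/34)) = -903 - (8 + 1/289 - 4/17) = -903 - 1*2245/289 = -903 - 2245/289 = -263212/289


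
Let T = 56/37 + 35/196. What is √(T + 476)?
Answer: √128176251/518 ≈ 21.856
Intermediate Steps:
T = 1753/1036 (T = 56*(1/37) + 35*(1/196) = 56/37 + 5/28 = 1753/1036 ≈ 1.6921)
√(T + 476) = √(1753/1036 + 476) = √(494889/1036) = √128176251/518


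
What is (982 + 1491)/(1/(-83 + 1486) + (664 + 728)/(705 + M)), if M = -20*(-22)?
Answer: 3972713755/1954121 ≈ 2033.0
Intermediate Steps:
M = 440
(982 + 1491)/(1/(-83 + 1486) + (664 + 728)/(705 + M)) = (982 + 1491)/(1/(-83 + 1486) + (664 + 728)/(705 + 440)) = 2473/(1/1403 + 1392/1145) = 2473/(1954121/1606435) = 2473*(1606435/1954121) = 3972713755/1954121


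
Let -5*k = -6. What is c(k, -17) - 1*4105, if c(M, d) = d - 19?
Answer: -4141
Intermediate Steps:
k = 6/5 (k = -⅕*(-6) = 6/5 ≈ 1.2000)
c(M, d) = -19 + d
c(k, -17) - 1*4105 = (-19 - 17) - 1*4105 = -36 - 4105 = -4141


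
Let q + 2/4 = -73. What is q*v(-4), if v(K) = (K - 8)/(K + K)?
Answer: -441/4 ≈ -110.25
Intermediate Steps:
q = -147/2 (q = -½ - 73 = -147/2 ≈ -73.500)
v(K) = (-8 + K)/(2*K) (v(K) = (-8 + K)/((2*K)) = (-8 + K)*(1/(2*K)) = (-8 + K)/(2*K))
q*v(-4) = -147*(-8 - 4)/(4*(-4)) = -147*(-1)*(-12)/(4*4) = -147/2*3/2 = -441/4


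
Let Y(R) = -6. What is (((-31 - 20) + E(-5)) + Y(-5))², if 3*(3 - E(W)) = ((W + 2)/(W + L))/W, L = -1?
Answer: 2621161/900 ≈ 2912.4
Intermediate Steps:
E(W) = 3 - (2 + W)/(3*W*(-1 + W)) (E(W) = 3 - (W + 2)/(W - 1)/(3*W) = 3 - (2 + W)/(-1 + W)/(3*W) = 3 - (2 + W)/(3*W*(-1 + W)))
(((-31 - 20) + E(-5)) + Y(-5))² = (((-31 - 20) + (⅓)*(-2 - 10*(-5) + 9*(-5)²)/(-5*(-1 - 5))) - 6)² = ((-51 + (⅓)*(-⅕)*(-2 + 50 + 9*25)/(-6)) - 6)² = ((-51 + (⅓)*(-⅕)*(-⅙)*(-2 + 50 + 225)) - 6)² = ((-51 + (⅓)*(-⅕)*(-⅙)*273) - 6)² = ((-51 + 91/30) - 6)² = (-1439/30 - 6)² = (-1619/30)² = 2621161/900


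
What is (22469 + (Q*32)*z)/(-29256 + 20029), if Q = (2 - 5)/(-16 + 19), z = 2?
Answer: -22405/9227 ≈ -2.4282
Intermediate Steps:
Q = -1 (Q = -3/3 = -3*⅓ = -1)
(22469 + (Q*32)*z)/(-29256 + 20029) = (22469 - 1*32*2)/(-29256 + 20029) = (22469 - 32*2)/(-9227) = (22469 - 64)*(-1/9227) = 22405*(-1/9227) = -22405/9227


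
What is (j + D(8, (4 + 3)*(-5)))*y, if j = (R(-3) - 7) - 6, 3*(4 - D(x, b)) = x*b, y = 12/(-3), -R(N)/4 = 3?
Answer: -868/3 ≈ -289.33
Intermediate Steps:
R(N) = -12 (R(N) = -4*3 = -12)
y = -4 (y = 12*(-⅓) = -4)
D(x, b) = 4 - b*x/3 (D(x, b) = 4 - x*b/3 = 4 - b*x/3)
j = -25 (j = (-12 - 7) - 6 = -19 - 6 = -25)
(j + D(8, (4 + 3)*(-5)))*y = (-25 + (4 - ⅓*(4 + 3)*(-5)*8))*(-4) = (-25 + (4 - ⅓*7*(-5)*8))*(-4) = (-25 + (4 - ⅓*(-35)*8))*(-4) = (-25 + (4 + 280/3))*(-4) = (-25 + 292/3)*(-4) = (217/3)*(-4) = -868/3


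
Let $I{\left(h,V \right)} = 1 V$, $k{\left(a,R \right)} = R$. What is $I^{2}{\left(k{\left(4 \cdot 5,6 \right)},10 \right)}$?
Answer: $100$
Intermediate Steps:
$I{\left(h,V \right)} = V$
$I^{2}{\left(k{\left(4 \cdot 5,6 \right)},10 \right)} = 10^{2} = 100$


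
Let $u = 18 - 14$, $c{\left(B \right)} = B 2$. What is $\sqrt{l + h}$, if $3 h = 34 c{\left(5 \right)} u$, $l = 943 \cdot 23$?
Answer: $\frac{\sqrt{199281}}{3} \approx 148.8$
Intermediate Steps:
$c{\left(B \right)} = 2 B$
$u = 4$ ($u = 18 - 14 = 4$)
$l = 21689$
$h = \frac{1360}{3}$ ($h = \frac{34 \cdot 2 \cdot 5 \cdot 4}{3} = \frac{34 \cdot 10 \cdot 4}{3} = \frac{340 \cdot 4}{3} = \frac{1}{3} \cdot 1360 = \frac{1360}{3} \approx 453.33$)
$\sqrt{l + h} = \sqrt{21689 + \frac{1360}{3}} = \sqrt{\frac{66427}{3}} = \frac{\sqrt{199281}}{3}$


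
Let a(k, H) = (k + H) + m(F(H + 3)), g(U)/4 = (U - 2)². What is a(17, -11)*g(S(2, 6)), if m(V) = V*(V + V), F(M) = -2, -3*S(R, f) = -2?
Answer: 896/9 ≈ 99.556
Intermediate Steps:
S(R, f) = ⅔ (S(R, f) = -⅓*(-2) = ⅔)
g(U) = 4*(-2 + U)² (g(U) = 4*(U - 2)² = 4*(-2 + U)²)
m(V) = 2*V² (m(V) = V*(2*V) = 2*V²)
a(k, H) = 8 + H + k (a(k, H) = (k + H) + 2*(-2)² = (H + k) + 2*4 = (H + k) + 8 = 8 + H + k)
a(17, -11)*g(S(2, 6)) = (8 - 11 + 17)*(4*(-2 + ⅔)²) = 14*(4*(-4/3)²) = 14*(4*(16/9)) = 14*(64/9) = 896/9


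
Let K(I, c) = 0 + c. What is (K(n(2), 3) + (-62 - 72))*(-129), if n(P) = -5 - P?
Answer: 16899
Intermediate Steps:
K(I, c) = c
(K(n(2), 3) + (-62 - 72))*(-129) = (3 + (-62 - 72))*(-129) = (3 - 134)*(-129) = -131*(-129) = 16899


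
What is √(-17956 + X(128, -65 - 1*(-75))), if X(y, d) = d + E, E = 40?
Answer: I*√17906 ≈ 133.81*I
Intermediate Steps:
X(y, d) = 40 + d (X(y, d) = d + 40 = 40 + d)
√(-17956 + X(128, -65 - 1*(-75))) = √(-17956 + (40 + (-65 - 1*(-75)))) = √(-17956 + (40 + (-65 + 75))) = √(-17956 + (40 + 10)) = √(-17956 + 50) = √(-17906) = I*√17906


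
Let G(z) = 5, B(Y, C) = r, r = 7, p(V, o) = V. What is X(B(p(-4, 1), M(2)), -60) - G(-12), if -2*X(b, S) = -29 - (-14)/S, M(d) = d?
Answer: 577/60 ≈ 9.6167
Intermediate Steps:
B(Y, C) = 7
X(b, S) = 29/2 - 7/S (X(b, S) = -(-29 - (-14)/S)/2 = -(-29 + 14/S)/2 = 29/2 - 7/S)
X(B(p(-4, 1), M(2)), -60) - G(-12) = (29/2 - 7/(-60)) - 1*5 = (29/2 - 7*(-1/60)) - 5 = (29/2 + 7/60) - 5 = 877/60 - 5 = 577/60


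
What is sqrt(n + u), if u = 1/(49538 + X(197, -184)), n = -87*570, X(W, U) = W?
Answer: I*sqrt(2503354028735)/7105 ≈ 222.69*I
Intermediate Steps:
n = -49590
u = 1/49735 (u = 1/(49538 + 197) = 1/49735 ≈ 2.0107e-5)
sqrt(n + u) = sqrt(-49590 + 1/49735) = sqrt(-2466358649/49735) = I*sqrt(2503354028735)/7105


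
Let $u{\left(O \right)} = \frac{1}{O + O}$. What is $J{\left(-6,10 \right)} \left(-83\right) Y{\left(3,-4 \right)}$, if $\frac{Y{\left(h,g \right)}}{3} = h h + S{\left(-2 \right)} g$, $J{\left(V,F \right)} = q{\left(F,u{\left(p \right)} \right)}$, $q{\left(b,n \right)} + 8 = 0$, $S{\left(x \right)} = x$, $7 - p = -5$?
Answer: $33864$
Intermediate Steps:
$p = 12$ ($p = 7 - -5 = 7 + 5 = 12$)
$u{\left(O \right)} = \frac{1}{2 O}$
$q{\left(b,n \right)} = -8$ ($q{\left(b,n \right)} = -8 + 0 = -8$)
$J{\left(V,F \right)} = -8$
$Y{\left(h,g \right)} = - 6 g + 3 h^{2}$ ($Y{\left(h,g \right)} = 3 \left(h h - 2 g\right) = 3 \left(h^{2} - 2 g\right) = - 6 g + 3 h^{2}$)
$J{\left(-6,10 \right)} \left(-83\right) Y{\left(3,-4 \right)} = \left(-8\right) \left(-83\right) \left(\left(-6\right) \left(-4\right) + 3 \cdot 3^{2}\right) = 664 \left(24 + 3 \cdot 9\right) = 664 \left(24 + 27\right) = 664 \cdot 51 = 33864$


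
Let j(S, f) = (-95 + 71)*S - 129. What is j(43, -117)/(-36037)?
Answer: 1161/36037 ≈ 0.032217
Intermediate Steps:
j(S, f) = -129 - 24*S (j(S, f) = -24*S - 129 = -129 - 24*S)
j(43, -117)/(-36037) = (-129 - 24*43)/(-36037) = (-129 - 1032)*(-1/36037) = -1161*(-1/36037) = 1161/36037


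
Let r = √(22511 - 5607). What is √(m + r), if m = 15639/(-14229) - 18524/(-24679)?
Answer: √(-530537776456735 + 3044730456430002*√4226)/39017499 ≈ 11.387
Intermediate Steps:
r = 2*√4226 (r = √16904 = 2*√4226 ≈ 130.02)
m = -40792295/117052497 (m = 15639*(-1/14229) - 18524*(-1/24679) = -5213/4743 + 18524/24679 = -40792295/117052497 ≈ -0.34850)
√(m + r) = √(-40792295/117052497 + 2*√4226)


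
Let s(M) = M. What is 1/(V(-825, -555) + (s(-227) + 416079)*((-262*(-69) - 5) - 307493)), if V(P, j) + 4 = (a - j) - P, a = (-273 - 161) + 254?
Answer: -1/120355884644 ≈ -8.3087e-12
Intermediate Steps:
a = -180 (a = -434 + 254 = -180)
V(P, j) = -184 - P - j (V(P, j) = -4 + ((-180 - j) - P) = -4 + (-180 - P - j) = -184 - P - j)
1/(V(-825, -555) + (s(-227) + 416079)*((-262*(-69) - 5) - 307493)) = 1/((-184 - 1*(-825) - 1*(-555)) + (-227 + 416079)*((-262*(-69) - 5) - 307493)) = 1/((-184 + 825 + 555) + 415852*((18078 - 5) - 307493)) = 1/(1196 + 415852*(18073 - 307493)) = 1/(1196 + 415852*(-289420)) = 1/(1196 - 120355885840) = 1/(-120355884644) = -1/120355884644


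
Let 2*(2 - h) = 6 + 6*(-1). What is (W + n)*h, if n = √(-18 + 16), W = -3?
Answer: -6 + 2*I*√2 ≈ -6.0 + 2.8284*I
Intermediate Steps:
h = 2 (h = 2 - (6 + 6*(-1))/2 = 2 - (6 - 6)/2 = 2 - ½*0 = 2 + 0 = 2)
n = I*√2 (n = √(-2) = I*√2 ≈ 1.4142*I)
(W + n)*h = (-3 + I*√2)*2 = -6 + 2*I*√2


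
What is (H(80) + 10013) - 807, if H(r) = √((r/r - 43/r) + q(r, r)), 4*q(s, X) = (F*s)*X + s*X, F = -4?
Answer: 9206 + I*√1919815/20 ≈ 9206.0 + 69.279*I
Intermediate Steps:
q(s, X) = -3*X*s/4 (q(s, X) = ((-4*s)*X + s*X)/4 = (-4*X*s + X*s)/4 = (-3*X*s)/4 = -3*X*s/4)
H(r) = √(1 - 43/r - 3*r²/4) (H(r) = √((r/r - 43/r) - 3*r*r/4) = √((1 - 43/r) - 3*r²/4) = √(1 - 43/r - 3*r²/4))
(H(80) + 10013) - 807 = (√(4 - 172/80 - 3*80²)/2 + 10013) - 807 = (√(4 - 172*1/80 - 3*6400)/2 + 10013) - 807 = (√(4 - 43/20 - 19200)/2 + 10013) - 807 = (√(-383963/20)/2 + 10013) - 807 = ((I*√1919815/10)/2 + 10013) - 807 = (I*√1919815/20 + 10013) - 807 = (10013 + I*√1919815/20) - 807 = 9206 + I*√1919815/20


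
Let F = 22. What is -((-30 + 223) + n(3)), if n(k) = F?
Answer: -215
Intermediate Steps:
n(k) = 22
-((-30 + 223) + n(3)) = -((-30 + 223) + 22) = -(193 + 22) = -1*215 = -215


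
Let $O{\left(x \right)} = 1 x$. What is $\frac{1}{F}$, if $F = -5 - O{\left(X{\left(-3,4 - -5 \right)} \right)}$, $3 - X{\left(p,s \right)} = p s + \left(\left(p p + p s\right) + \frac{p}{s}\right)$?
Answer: $- \frac{3}{160} \approx -0.01875$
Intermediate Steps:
$X{\left(p,s \right)} = 3 - p^{2} - \frac{p}{s} - 2 p s$ ($X{\left(p,s \right)} = 3 - \left(p s + \left(\left(p p + p s\right) + \frac{p}{s}\right)\right) = 3 - \left(p s + \left(\left(p^{2} + p s\right) + \frac{p}{s}\right)\right) = 3 - \left(p s + \left(p^{2} + p s + \frac{p}{s}\right)\right) = 3 - \left(p^{2} + \frac{p}{s} + 2 p s\right) = 3 - p^{2} - \frac{p}{s} - 2 p s$)
$O{\left(x \right)} = x$
$F = - \frac{160}{3}$ ($F = -5 - \left(3 - \left(-3\right)^{2} - - \frac{3}{4 - -5} - - 6 \left(4 - -5\right)\right) = -5 - \left(3 - 9 - - \frac{3}{4 + 5} - - 6 \left(4 + 5\right)\right) = -5 - \left(3 - 9 - - \frac{3}{9} - \left(-6\right) 9\right) = -5 - \left(3 - 9 - \left(-3\right) \frac{1}{9} + 54\right) = -5 - \left(3 - 9 + \frac{1}{3} + 54\right) = -5 - \frac{145}{3} = - \frac{160}{3} \approx -53.333$)
$\frac{1}{F} = \frac{1}{- \frac{160}{3}} = - \frac{3}{160}$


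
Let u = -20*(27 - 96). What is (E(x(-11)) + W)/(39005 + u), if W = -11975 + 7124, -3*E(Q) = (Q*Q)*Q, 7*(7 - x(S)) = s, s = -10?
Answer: -5197058/41556165 ≈ -0.12506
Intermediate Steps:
x(S) = 59/7 (x(S) = 7 - ⅐*(-10) = 7 + 10/7 = 59/7)
E(Q) = -Q³/3 (E(Q) = -Q*Q*Q/3 = -Q²*Q/3 = -Q³/3)
W = -4851
u = 1380 (u = -20*(-69) = 1380)
(E(x(-11)) + W)/(39005 + u) = (-(59/7)³/3 - 4851)/(39005 + 1380) = (-⅓*205379/343 - 4851)/40385 = (-205379/1029 - 4851)*(1/40385) = -5197058/1029*1/40385 = -5197058/41556165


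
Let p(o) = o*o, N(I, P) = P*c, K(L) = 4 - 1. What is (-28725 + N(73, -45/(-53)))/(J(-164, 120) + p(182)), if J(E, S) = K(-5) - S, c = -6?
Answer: -1522695/1749371 ≈ -0.87042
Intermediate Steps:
K(L) = 3
N(I, P) = -6*P (N(I, P) = P*(-6) = -6*P)
J(E, S) = 3 - S
p(o) = o²
(-28725 + N(73, -45/(-53)))/(J(-164, 120) + p(182)) = (-28725 - (-270)/(-53))/((3 - 1*120) + 182²) = (-28725 - (-270)*(-1)/53)/((3 - 120) + 33124) = (-28725 - 6*45/53)/(-117 + 33124) = (-28725 - 270/53)/33007 = -1522695/53*1/33007 = -1522695/1749371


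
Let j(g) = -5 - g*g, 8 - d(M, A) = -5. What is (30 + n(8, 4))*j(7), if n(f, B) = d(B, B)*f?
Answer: -7236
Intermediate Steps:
d(M, A) = 13 (d(M, A) = 8 - 1*(-5) = 8 + 5 = 13)
j(g) = -5 - g**2
n(f, B) = 13*f
(30 + n(8, 4))*j(7) = (30 + 13*8)*(-5 - 1*7**2) = (30 + 104)*(-5 - 1*49) = 134*(-5 - 49) = 134*(-54) = -7236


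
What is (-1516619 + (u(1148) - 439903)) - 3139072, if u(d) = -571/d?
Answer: -5849742483/1148 ≈ -5.0956e+6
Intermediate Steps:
(-1516619 + (u(1148) - 439903)) - 3139072 = (-1516619 + (-571/1148 - 439903)) - 3139072 = (-1516619 - 505009215/1148) - 3139072 = -2246087827/1148 - 3139072 = -5849742483/1148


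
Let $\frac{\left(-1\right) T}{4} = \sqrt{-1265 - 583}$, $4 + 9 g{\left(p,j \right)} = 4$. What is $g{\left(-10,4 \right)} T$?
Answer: $0$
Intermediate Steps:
$g{\left(p,j \right)} = 0$ ($g{\left(p,j \right)} = - \frac{4}{9} + \frac{1}{9} \cdot 4 = - \frac{4}{9} + \frac{4}{9} = 0$)
$T = - 8 i \sqrt{462}$ ($T = - 4 \sqrt{-1265 - 583} = - 4 \sqrt{-1848} = - 4 \cdot 2 i \sqrt{462} = - 8 i \sqrt{462} \approx - 171.95 i$)
$g{\left(-10,4 \right)} T = 0 \left(- 8 i \sqrt{462}\right) = 0$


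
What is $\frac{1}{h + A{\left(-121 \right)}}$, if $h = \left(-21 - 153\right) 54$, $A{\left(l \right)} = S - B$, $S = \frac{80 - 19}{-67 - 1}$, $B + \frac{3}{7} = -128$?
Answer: $- \frac{476}{4411791} \approx -0.00010789$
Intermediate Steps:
$B = - \frac{899}{7}$ ($B = - \frac{3}{7} - 128 = - \frac{899}{7} \approx -128.43$)
$S = - \frac{61}{68}$ ($S = \frac{61}{-68} = 61 \left(- \frac{1}{68}\right) = - \frac{61}{68} \approx -0.89706$)
$A{\left(l \right)} = \frac{60705}{476}$ ($A{\left(l \right)} = - \frac{61}{68} - - \frac{899}{7} = - \frac{61}{68} + \frac{899}{7} = \frac{60705}{476}$)
$h = -9396$ ($h = \left(-174\right) 54 = -9396$)
$\frac{1}{h + A{\left(-121 \right)}} = \frac{1}{-9396 + \frac{60705}{476}} = \frac{1}{- \frac{4411791}{476}} = - \frac{476}{4411791}$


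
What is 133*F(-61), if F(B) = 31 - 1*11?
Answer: 2660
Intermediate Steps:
F(B) = 20 (F(B) = 31 - 11 = 20)
133*F(-61) = 133*20 = 2660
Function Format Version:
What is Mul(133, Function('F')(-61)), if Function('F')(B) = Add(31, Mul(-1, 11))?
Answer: 2660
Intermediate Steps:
Function('F')(B) = 20 (Function('F')(B) = Add(31, -11) = 20)
Mul(133, Function('F')(-61)) = Mul(133, 20) = 2660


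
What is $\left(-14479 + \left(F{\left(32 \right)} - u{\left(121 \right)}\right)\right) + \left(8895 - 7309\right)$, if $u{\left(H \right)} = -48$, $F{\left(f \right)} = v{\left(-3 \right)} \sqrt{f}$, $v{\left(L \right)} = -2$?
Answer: $-12845 - 8 \sqrt{2} \approx -12856.0$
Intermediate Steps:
$F{\left(f \right)} = - 2 \sqrt{f}$
$\left(-14479 + \left(F{\left(32 \right)} - u{\left(121 \right)}\right)\right) + \left(8895 - 7309\right) = \left(-14479 - \left(-48 + 2 \sqrt{32}\right)\right) + \left(8895 - 7309\right) = \left(-14479 + \left(- 2 \cdot 4 \sqrt{2} + 48\right)\right) + \left(8895 - 7309\right) = \left(-14479 + \left(- 8 \sqrt{2} + 48\right)\right) + 1586 = \left(-14479 + \left(48 - 8 \sqrt{2}\right)\right) + 1586 = \left(-14431 - 8 \sqrt{2}\right) + 1586 = -12845 - 8 \sqrt{2}$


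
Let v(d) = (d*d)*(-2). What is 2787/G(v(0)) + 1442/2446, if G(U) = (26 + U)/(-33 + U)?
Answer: -112461787/31798 ≈ -3536.8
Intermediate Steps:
v(d) = -2*d² (v(d) = d²*(-2) = -2*d²)
G(U) = (26 + U)/(-33 + U)
2787/G(v(0)) + 1442/2446 = 2787/(((26 - 2*0²)/(-33 - 2*0²))) + 1442/2446 = 2787/(((26 - 2*0)/(-33 - 2*0))) + 1442*(1/2446) = 2787/(((26 + 0)/(-33 + 0))) + 721/1223 = 2787/((26/(-33))) + 721/1223 = 2787/((-1/33*26)) + 721/1223 = 2787/(-26/33) + 721/1223 = 2787*(-33/26) + 721/1223 = -91971/26 + 721/1223 = -112461787/31798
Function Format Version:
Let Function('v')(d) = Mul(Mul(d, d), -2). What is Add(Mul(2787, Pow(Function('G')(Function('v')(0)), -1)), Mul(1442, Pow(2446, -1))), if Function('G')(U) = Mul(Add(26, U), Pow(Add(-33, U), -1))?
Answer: Rational(-112461787, 31798) ≈ -3536.8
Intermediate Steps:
Function('v')(d) = Mul(-2, Pow(d, 2)) (Function('v')(d) = Mul(Pow(d, 2), -2) = Mul(-2, Pow(d, 2)))
Function('G')(U) = Mul(Pow(Add(-33, U), -1), Add(26, U))
Add(Mul(2787, Pow(Function('G')(Function('v')(0)), -1)), Mul(1442, Pow(2446, -1))) = Add(Mul(2787, Pow(Mul(Pow(Add(-33, Mul(-2, Pow(0, 2))), -1), Add(26, Mul(-2, Pow(0, 2)))), -1)), Mul(1442, Pow(2446, -1))) = Add(Mul(2787, Pow(Mul(Pow(Add(-33, Mul(-2, 0)), -1), Add(26, Mul(-2, 0))), -1)), Mul(1442, Rational(1, 2446))) = Add(Mul(2787, Pow(Mul(Pow(Add(-33, 0), -1), Add(26, 0)), -1)), Rational(721, 1223)) = Add(Mul(2787, Pow(Mul(Pow(-33, -1), 26), -1)), Rational(721, 1223)) = Add(Mul(2787, Pow(Mul(Rational(-1, 33), 26), -1)), Rational(721, 1223)) = Add(Mul(2787, Pow(Rational(-26, 33), -1)), Rational(721, 1223)) = Add(Mul(2787, Rational(-33, 26)), Rational(721, 1223)) = Add(Rational(-91971, 26), Rational(721, 1223)) = Rational(-112461787, 31798)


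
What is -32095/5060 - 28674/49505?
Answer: -346790683/50099060 ≈ -6.9221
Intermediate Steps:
-32095/5060 - 28674/49505 = -32095*1/5060 - 28674*1/49505 = -6419/1012 - 28674/49505 = -346790683/50099060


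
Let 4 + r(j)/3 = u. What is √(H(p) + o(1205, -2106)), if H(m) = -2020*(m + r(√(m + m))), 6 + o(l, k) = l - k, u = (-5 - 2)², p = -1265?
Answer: √2285905 ≈ 1511.9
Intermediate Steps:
u = 49 (u = (-7)² = 49)
r(j) = 135 (r(j) = -12 + 3*49 = -12 + 147 = 135)
o(l, k) = -6 + l - k (o(l, k) = -6 + (l - k) = -6 + l - k)
H(m) = -272700 - 2020*m (H(m) = -2020*(m + 135) = -2020*(135 + m) = -272700 - 2020*m)
√(H(p) + o(1205, -2106)) = √((-272700 - 2020*(-1265)) + (-6 + 1205 - 1*(-2106))) = √((-272700 + 2555300) + (-6 + 1205 + 2106)) = √(2282600 + 3305) = √2285905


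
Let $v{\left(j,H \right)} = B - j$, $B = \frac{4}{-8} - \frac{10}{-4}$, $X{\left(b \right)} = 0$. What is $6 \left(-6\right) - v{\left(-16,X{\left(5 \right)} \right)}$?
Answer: $-54$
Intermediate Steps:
$B = 2$ ($B = 4 \left(- \frac{1}{8}\right) - - \frac{5}{2} = - \frac{1}{2} + \frac{5}{2} = 2$)
$v{\left(j,H \right)} = 2 - j$
$6 \left(-6\right) - v{\left(-16,X{\left(5 \right)} \right)} = 6 \left(-6\right) - \left(2 - -16\right) = -36 - \left(2 + 16\right) = -36 - 18 = -54$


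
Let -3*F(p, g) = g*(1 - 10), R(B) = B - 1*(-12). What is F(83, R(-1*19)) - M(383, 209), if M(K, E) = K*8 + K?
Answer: -3468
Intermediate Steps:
R(B) = 12 + B (R(B) = B + 12 = 12 + B)
F(p, g) = 3*g (F(p, g) = -g*(1 - 10)/3 = -g*(-9)/3 = -(-3)*g = 3*g)
M(K, E) = 9*K (M(K, E) = 8*K + K = 9*K)
F(83, R(-1*19)) - M(383, 209) = 3*(12 - 1*19) - 9*383 = 3*(12 - 19) - 1*3447 = 3*(-7) - 3447 = -21 - 3447 = -3468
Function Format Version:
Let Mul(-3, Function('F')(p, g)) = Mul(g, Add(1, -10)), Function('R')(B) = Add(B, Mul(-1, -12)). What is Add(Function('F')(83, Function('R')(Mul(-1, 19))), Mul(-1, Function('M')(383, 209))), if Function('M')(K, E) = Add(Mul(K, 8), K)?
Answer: -3468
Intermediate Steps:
Function('R')(B) = Add(12, B) (Function('R')(B) = Add(B, 12) = Add(12, B))
Function('F')(p, g) = Mul(3, g) (Function('F')(p, g) = Mul(Rational(-1, 3), Mul(g, Add(1, -10))) = Mul(Rational(-1, 3), Mul(g, -9)) = Mul(Rational(-1, 3), Mul(-9, g)) = Mul(3, g))
Function('M')(K, E) = Mul(9, K) (Function('M')(K, E) = Add(Mul(8, K), K) = Mul(9, K))
Add(Function('F')(83, Function('R')(Mul(-1, 19))), Mul(-1, Function('M')(383, 209))) = Add(Mul(3, Add(12, Mul(-1, 19))), Mul(-1, Mul(9, 383))) = Add(Mul(3, Add(12, -19)), Mul(-1, 3447)) = Add(Mul(3, -7), -3447) = Add(-21, -3447) = -3468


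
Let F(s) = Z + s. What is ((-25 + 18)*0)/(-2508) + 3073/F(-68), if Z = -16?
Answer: -439/12 ≈ -36.583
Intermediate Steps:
F(s) = -16 + s
((-25 + 18)*0)/(-2508) + 3073/F(-68) = ((-25 + 18)*0)/(-2508) + 3073/(-16 - 68) = -7*0*(-1/2508) + 3073/(-84) = 0*(-1/2508) + 3073*(-1/84) = 0 - 439/12 = -439/12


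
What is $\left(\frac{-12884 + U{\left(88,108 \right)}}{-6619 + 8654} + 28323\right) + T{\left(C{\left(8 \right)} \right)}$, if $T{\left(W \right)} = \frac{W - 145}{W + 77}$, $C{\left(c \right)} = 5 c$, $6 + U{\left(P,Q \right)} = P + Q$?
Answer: $\frac{204298964}{7215} \approx 28316.0$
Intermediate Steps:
$U{\left(P,Q \right)} = -6 + P + Q$ ($U{\left(P,Q \right)} = -6 + \left(P + Q\right) = -6 + P + Q$)
$T{\left(W \right)} = \frac{-145 + W}{77 + W}$
$\left(\frac{-12884 + U{\left(88,108 \right)}}{-6619 + 8654} + 28323\right) + T{\left(C{\left(8 \right)} \right)} = \left(\frac{-12884 + \left(-6 + 88 + 108\right)}{-6619 + 8654} + 28323\right) + \frac{-145 + 5 \cdot 8}{77 + 5 \cdot 8} = \left(\frac{-12884 + 190}{2035} + 28323\right) + \frac{-145 + 40}{77 + 40} = \left(\left(-12694\right) \frac{1}{2035} + 28323\right) + \frac{1}{117} \left(-105\right) = \left(- \frac{1154}{185} + 28323\right) + \frac{1}{117} \left(-105\right) = \frac{5238601}{185} - \frac{35}{39} = \frac{204298964}{7215}$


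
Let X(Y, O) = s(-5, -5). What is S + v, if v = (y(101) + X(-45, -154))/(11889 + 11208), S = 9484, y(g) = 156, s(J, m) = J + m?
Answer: 219052094/23097 ≈ 9484.0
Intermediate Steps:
X(Y, O) = -10 (X(Y, O) = -5 - 5 = -10)
v = 146/23097 (v = (156 - 10)/(11889 + 11208) = 146/23097 ≈ 0.0063212)
S + v = 9484 + 146/23097 = 219052094/23097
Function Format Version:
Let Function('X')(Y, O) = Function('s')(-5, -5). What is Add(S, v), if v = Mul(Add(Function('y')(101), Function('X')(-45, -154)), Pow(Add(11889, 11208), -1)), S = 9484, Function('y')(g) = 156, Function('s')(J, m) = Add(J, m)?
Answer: Rational(219052094, 23097) ≈ 9484.0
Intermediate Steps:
Function('X')(Y, O) = -10 (Function('X')(Y, O) = Add(-5, -5) = -10)
v = Rational(146, 23097) (v = Mul(Add(156, -10), Pow(Add(11889, 11208), -1)) = Mul(146, Pow(23097, -1)) = Mul(146, Rational(1, 23097)) = Rational(146, 23097) ≈ 0.0063212)
Add(S, v) = Add(9484, Rational(146, 23097)) = Rational(219052094, 23097)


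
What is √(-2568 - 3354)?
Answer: 3*I*√658 ≈ 76.955*I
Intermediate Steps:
√(-2568 - 3354) = √(-5922) = 3*I*√658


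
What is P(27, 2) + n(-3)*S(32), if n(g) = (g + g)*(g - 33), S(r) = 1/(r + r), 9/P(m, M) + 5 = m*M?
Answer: 1395/392 ≈ 3.5587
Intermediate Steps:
P(m, M) = 9/(-5 + M*m) (P(m, M) = 9/(-5 + m*M) = 9/(-5 + M*m))
S(r) = 1/(2*r)
n(g) = 2*g*(-33 + g) (n(g) = (2*g)*(-33 + g) = 2*g*(-33 + g))
P(27, 2) + n(-3)*S(32) = 9/(-5 + 2*27) + (2*(-3)*(-33 - 3))*((½)/32) = 9/(-5 + 54) + (2*(-3)*(-36))*((½)*(1/32)) = 9/49 + 216*(1/64) = 9*(1/49) + 27/8 = 9/49 + 27/8 = 1395/392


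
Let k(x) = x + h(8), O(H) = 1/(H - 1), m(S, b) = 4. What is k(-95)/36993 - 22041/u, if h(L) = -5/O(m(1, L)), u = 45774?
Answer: -8286847/17104218 ≈ -0.48449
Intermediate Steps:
O(H) = 1/(-1 + H)
h(L) = -15 (h(L) = -5/(1/(-1 + 4)) = -5/(1/3) = -5/⅓ = -5*3 = -15)
k(x) = -15 + x (k(x) = x - 15 = -15 + x)
k(-95)/36993 - 22041/u = (-15 - 95)/36993 - 22041/45774 = -110*1/36993 - 22041*1/45774 = -10/3363 - 2449/5086 = -8286847/17104218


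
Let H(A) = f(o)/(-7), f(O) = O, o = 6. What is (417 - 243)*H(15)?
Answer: -1044/7 ≈ -149.14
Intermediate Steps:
H(A) = -6/7 (H(A) = 6/(-7) = 6*(-⅐) = -6/7)
(417 - 243)*H(15) = (417 - 243)*(-6/7) = 174*(-6/7) = -1044/7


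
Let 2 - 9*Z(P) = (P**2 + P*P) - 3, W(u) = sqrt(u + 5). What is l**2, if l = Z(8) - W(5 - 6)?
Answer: 2209/9 ≈ 245.44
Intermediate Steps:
W(u) = sqrt(5 + u)
Z(P) = 5/9 - 2*P**2/9 (Z(P) = 2/9 - ((P**2 + P*P) - 3)/9 = 2/9 - ((P**2 + P**2) - 3)/9 = 2/9 - (2*P**2 - 3)/9 = 2/9 - (-3 + 2*P**2)/9 = 2/9 + (1/3 - 2*P**2/9) = 5/9 - 2*P**2/9)
l = -47/3 (l = (5/9 - 2/9*8**2) - sqrt(5 + (5 - 6)) = (5/9 - 2/9*64) - sqrt(5 - 1) = (5/9 - 128/9) - sqrt(4) = -41/3 - 1*2 = -41/3 - 2 = -47/3 ≈ -15.667)
l**2 = (-47/3)**2 = 2209/9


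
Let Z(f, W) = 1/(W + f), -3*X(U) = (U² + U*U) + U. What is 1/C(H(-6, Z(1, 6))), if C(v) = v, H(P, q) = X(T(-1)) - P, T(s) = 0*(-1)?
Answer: ⅙ ≈ 0.16667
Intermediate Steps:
T(s) = 0
X(U) = -2*U²/3 - U/3 (X(U) = -((U² + U*U) + U)/3 = -((U² + U²) + U)/3 = -(2*U² + U)/3 = -(U + 2*U²)/3 = -2*U²/3 - U/3)
H(P, q) = -P (H(P, q) = -⅓*0*(1 + 2*0) - P = -⅓*0*(1 + 0) - P = -⅓*0*1 - P = 0 - P = -P)
1/C(H(-6, Z(1, 6))) = 1/(-1*(-6)) = 1/6 = ⅙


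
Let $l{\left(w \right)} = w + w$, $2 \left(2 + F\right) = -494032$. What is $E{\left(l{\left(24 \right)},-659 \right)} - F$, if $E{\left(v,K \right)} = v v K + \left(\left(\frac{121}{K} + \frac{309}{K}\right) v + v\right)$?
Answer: $- \frac{837787570}{659} \approx -1.2713 \cdot 10^{6}$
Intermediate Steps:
$F = -247018$ ($F = -2 + \frac{1}{2} \left(-494032\right) = -2 - 247016 = -247018$)
$l{\left(w \right)} = 2 w$
$E{\left(v,K \right)} = v + K v^{2} + \frac{430 v}{K}$ ($E{\left(v,K \right)} = v^{2} K + \left(\frac{430}{K} v + v\right) = K v^{2} + \left(\frac{430 v}{K} + v\right) = K v^{2} + \left(v + \frac{430 v}{K}\right) = v + K v^{2} + \frac{430 v}{K}$)
$E{\left(l{\left(24 \right)},-659 \right)} - F = \frac{2 \cdot 24 \left(430 - 659 \left(1 - 659 \cdot 2 \cdot 24\right)\right)}{-659} - -247018 = 48 \left(- \frac{1}{659}\right) \left(430 - 659 \left(1 - 31632\right)\right) + 247018 = 48 \left(- \frac{1}{659}\right) \left(430 - -20844829\right) + 247018 = 48 \left(- \frac{1}{659}\right) \left(430 + 20844829\right) + 247018 = 48 \left(- \frac{1}{659}\right) 20845259 + 247018 = - \frac{1000572432}{659} + 247018 = - \frac{837787570}{659}$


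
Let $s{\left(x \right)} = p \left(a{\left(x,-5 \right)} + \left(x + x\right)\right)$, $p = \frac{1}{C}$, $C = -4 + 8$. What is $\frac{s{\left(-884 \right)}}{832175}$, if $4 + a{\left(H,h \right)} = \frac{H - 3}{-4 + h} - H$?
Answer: $- \frac{1421}{5991660} \approx -0.00023716$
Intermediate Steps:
$C = 4$
$a{\left(H,h \right)} = -4 - H + \frac{-3 + H}{-4 + h}$ ($a{\left(H,h \right)} = -4 - \left(H - \frac{H - 3}{-4 + h}\right) = -4 - \left(H - \frac{-3 + H}{-4 + h}\right) = -4 - H + \frac{-3 + H}{-4 + h}$)
$p = \frac{1}{4} \approx 0.25$
$s{\left(x \right)} = - \frac{11}{12} + \frac{2 x}{9}$ ($s{\left(x \right)} = \frac{\frac{13 - -20 + 5 x - x \left(-5\right)}{-4 - 5} + \left(x + x\right)}{4} = \frac{\frac{13 + 20 + 5 x + 5 x}{-9} + 2 x}{4} = \frac{- \frac{33 + 10 x}{9} + 2 x}{4} = \frac{\left(- \frac{11}{3} - \frac{10 x}{9}\right) + 2 x}{4} = \frac{- \frac{11}{3} + \frac{8 x}{9}}{4} = - \frac{11}{12} + \frac{2 x}{9}$)
$\frac{s{\left(-884 \right)}}{832175} = \frac{- \frac{11}{12} + \frac{2}{9} \left(-884\right)}{832175} = \left(- \frac{11}{12} - \frac{1768}{9}\right) \frac{1}{832175} = \left(- \frac{7105}{36}\right) \frac{1}{832175} = - \frac{1421}{5991660}$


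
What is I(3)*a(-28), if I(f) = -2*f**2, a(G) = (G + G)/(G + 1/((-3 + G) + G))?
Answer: -19824/551 ≈ -35.978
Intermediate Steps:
a(G) = 2*G/(G + 1/(-3 + 2*G)) (a(G) = (2*G)/(G + 1/(-3 + 2*G)) = 2*G/(G + 1/(-3 + 2*G)))
I(3)*a(-28) = (-2*3**2)*(2*(-28)*(-3 + 2*(-28))/(1 - 3*(-28) + 2*(-28)**2)) = (-2*9)*(2*(-28)*(-3 - 56)/(1 + 84 + 2*784)) = -36*(-28)*(-59)/(1 + 84 + 1568) = -36*(-28)*(-59)/1653 = -18*3304/1653 = -19824/551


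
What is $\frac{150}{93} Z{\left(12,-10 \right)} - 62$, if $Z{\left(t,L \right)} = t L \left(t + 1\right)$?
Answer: $- \frac{79922}{31} \approx -2578.1$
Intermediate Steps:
$Z{\left(t,L \right)} = L t \left(1 + t\right)$
$\frac{150}{93} Z{\left(12,-10 \right)} - 62 = \frac{150}{93} \left(\left(-10\right) 12 \left(1 + 12\right)\right) - 62 = 150 \cdot \frac{1}{93} \left(\left(-10\right) 12 \cdot 13\right) - 62 = \frac{50}{31} \left(-1560\right) - 62 = - \frac{78000}{31} - 62 = - \frac{79922}{31}$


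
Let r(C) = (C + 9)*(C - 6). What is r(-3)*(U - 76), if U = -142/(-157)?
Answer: 636660/157 ≈ 4055.2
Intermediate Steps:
r(C) = (-6 + C)*(9 + C) (r(C) = (9 + C)*(-6 + C) = (-6 + C)*(9 + C))
U = 142/157 (U = -142*(-1/157) = 142/157 ≈ 0.90446)
r(-3)*(U - 76) = (-54 + (-3)² + 3*(-3))*(142/157 - 76) = (-54 + 9 - 9)*(-11790/157) = -54*(-11790/157) = 636660/157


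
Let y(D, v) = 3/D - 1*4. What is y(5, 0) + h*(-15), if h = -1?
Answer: 58/5 ≈ 11.600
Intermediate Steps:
y(D, v) = -4 + 3/D (y(D, v) = 3/D - 4 = -4 + 3/D)
y(5, 0) + h*(-15) = (-4 + 3/5) - 1*(-15) = (-4 + 3*(⅕)) + 15 = (-4 + ⅗) + 15 = -17/5 + 15 = 58/5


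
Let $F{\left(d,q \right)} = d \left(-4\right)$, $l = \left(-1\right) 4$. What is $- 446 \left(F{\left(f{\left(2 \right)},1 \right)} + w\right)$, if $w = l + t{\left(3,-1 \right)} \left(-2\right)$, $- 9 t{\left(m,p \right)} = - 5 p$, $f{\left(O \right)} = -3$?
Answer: $- \frac{36572}{9} \approx -4063.6$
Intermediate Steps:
$l = -4$
$F{\left(d,q \right)} = - 4 d$
$t{\left(m,p \right)} = \frac{5 p}{9}$ ($t{\left(m,p \right)} = - \frac{\left(-5\right) p}{9} = \frac{5 p}{9}$)
$w = - \frac{26}{9}$ ($w = -4 + \frac{5}{9} \left(-1\right) \left(-2\right) = -4 - - \frac{10}{9} = -4 + \frac{10}{9} = - \frac{26}{9} \approx -2.8889$)
$- 446 \left(F{\left(f{\left(2 \right)},1 \right)} + w\right) = - 446 \left(\left(-4\right) \left(-3\right) - \frac{26}{9}\right) = - 446 \left(12 - \frac{26}{9}\right) = \left(-446\right) \frac{82}{9} = - \frac{36572}{9}$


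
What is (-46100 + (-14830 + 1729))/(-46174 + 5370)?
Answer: 59201/40804 ≈ 1.4509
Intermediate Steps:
(-46100 + (-14830 + 1729))/(-46174 + 5370) = (-46100 - 13101)/(-40804) = -59201*(-1/40804) = 59201/40804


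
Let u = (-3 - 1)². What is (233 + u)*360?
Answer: 89640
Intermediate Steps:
u = 16 (u = (-4)² = 16)
(233 + u)*360 = (233 + 16)*360 = 249*360 = 89640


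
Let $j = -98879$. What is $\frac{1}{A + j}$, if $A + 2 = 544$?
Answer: $- \frac{1}{98337} \approx -1.0169 \cdot 10^{-5}$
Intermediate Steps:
$A = 542$ ($A = -2 + 544 = 542$)
$\frac{1}{A + j} = \frac{1}{542 - 98879} = \frac{1}{-98337} = - \frac{1}{98337}$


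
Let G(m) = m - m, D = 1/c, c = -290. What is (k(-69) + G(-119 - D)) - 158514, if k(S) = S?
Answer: -158583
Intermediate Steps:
D = -1/290 (D = 1/(-290) = -1/290 ≈ -0.0034483)
G(m) = 0
(k(-69) + G(-119 - D)) - 158514 = (-69 + 0) - 158514 = -69 - 158514 = -158583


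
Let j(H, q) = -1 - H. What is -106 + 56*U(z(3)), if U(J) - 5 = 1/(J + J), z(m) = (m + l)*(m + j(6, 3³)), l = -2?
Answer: 167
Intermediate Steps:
z(m) = (-7 + m)*(-2 + m) (z(m) = (m - 2)*(m + (-1 - 1*6)) = (-2 + m)*(m + (-1 - 6)) = (-2 + m)*(m - 7) = (-2 + m)*(-7 + m) = (-7 + m)*(-2 + m))
U(J) = 5 + 1/(2*J) (U(J) = 5 + 1/(J + J) = 5 + 1/(2*J))
-106 + 56*U(z(3)) = -106 + 56*(5 + 1/(2*(14 + 3² - 9*3))) = -106 + 56*(5 + 1/(2*(14 + 9 - 27))) = -106 + 56*(5 + (½)/(-4)) = -106 + 56*(5 + (½)*(-¼)) = -106 + 56*(5 - ⅛) = -106 + 56*(39/8) = -106 + 273 = 167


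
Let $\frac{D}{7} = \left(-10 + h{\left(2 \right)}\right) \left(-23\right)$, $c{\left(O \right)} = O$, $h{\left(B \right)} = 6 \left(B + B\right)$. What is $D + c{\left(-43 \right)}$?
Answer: $-2297$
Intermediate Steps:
$h{\left(B \right)} = 12 B$ ($h{\left(B \right)} = 6 \cdot 2 B = 12 B$)
$D = -2254$ ($D = 7 \left(-10 + 12 \cdot 2\right) \left(-23\right) = 7 \left(-10 + 24\right) \left(-23\right) = 7 \cdot 14 \left(-23\right) = 7 \left(-322\right) = -2254$)
$D + c{\left(-43 \right)} = -2254 - 43 = -2297$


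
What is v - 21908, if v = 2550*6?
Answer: -6608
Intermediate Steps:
v = 15300
v - 21908 = 15300 - 21908 = -6608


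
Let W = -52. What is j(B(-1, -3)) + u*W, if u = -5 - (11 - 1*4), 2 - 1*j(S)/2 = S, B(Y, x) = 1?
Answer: 626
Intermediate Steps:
j(S) = 4 - 2*S
u = -12 (u = -5 - (11 - 4) = -5 - 1*7 = -5 - 7 = -12)
j(B(-1, -3)) + u*W = (4 - 2*1) - 12*(-52) = (4 - 2) + 624 = 2 + 624 = 626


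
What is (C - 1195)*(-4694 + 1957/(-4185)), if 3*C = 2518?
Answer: 20962652249/12555 ≈ 1.6697e+6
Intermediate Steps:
C = 2518/3 (C = (⅓)*2518 = 2518/3 ≈ 839.33)
(C - 1195)*(-4694 + 1957/(-4185)) = (2518/3 - 1195)*(-4694 + 1957/(-4185)) = -1067*(-4694 + 1957*(-1/4185))/3 = -1067*(-4694 - 1957/4185)/3 = -1067/3*(-19646347/4185) = 20962652249/12555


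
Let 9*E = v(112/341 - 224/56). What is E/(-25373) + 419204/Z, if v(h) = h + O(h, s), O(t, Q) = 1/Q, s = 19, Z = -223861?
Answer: -56383413680795/30109813336053 ≈ -1.8726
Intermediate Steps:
v(h) = 1/19 + h (v(h) = h + 1/19 = 1/19 + h)
E = -23447/58311 (E = (1/19 + (112/341 - 224/56))/9 = (1/19 + (112*(1/341) - 224*1/56))/9 = (1/19 + (112/341 - 4))/9 = (1/19 - 1252/341)/9 = (⅑)*(-23447/6479) = -23447/58311 ≈ -0.40210)
E/(-25373) + 419204/Z = -23447/58311/(-25373) + 419204/(-223861) = -23447/58311*(-1/25373) + 419204*(-1/223861) = 23447/1479525003 - 419204/223861 = -56383413680795/30109813336053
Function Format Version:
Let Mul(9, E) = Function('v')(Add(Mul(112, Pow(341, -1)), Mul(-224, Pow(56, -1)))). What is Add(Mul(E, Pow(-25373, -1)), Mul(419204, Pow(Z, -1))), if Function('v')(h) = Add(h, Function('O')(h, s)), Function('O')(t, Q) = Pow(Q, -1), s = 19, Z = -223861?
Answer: Rational(-56383413680795, 30109813336053) ≈ -1.8726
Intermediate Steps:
Function('v')(h) = Add(Rational(1, 19), h) (Function('v')(h) = Add(h, Pow(19, -1)) = Add(h, Rational(1, 19)) = Add(Rational(1, 19), h))
E = Rational(-23447, 58311) (E = Mul(Rational(1, 9), Add(Rational(1, 19), Add(Mul(112, Pow(341, -1)), Mul(-224, Pow(56, -1))))) = Mul(Rational(1, 9), Add(Rational(1, 19), Add(Mul(112, Rational(1, 341)), Mul(-224, Rational(1, 56))))) = Mul(Rational(1, 9), Add(Rational(1, 19), Add(Rational(112, 341), -4))) = Mul(Rational(1, 9), Add(Rational(1, 19), Rational(-1252, 341))) = Mul(Rational(1, 9), Rational(-23447, 6479)) = Rational(-23447, 58311) ≈ -0.40210)
Add(Mul(E, Pow(-25373, -1)), Mul(419204, Pow(Z, -1))) = Add(Mul(Rational(-23447, 58311), Pow(-25373, -1)), Mul(419204, Pow(-223861, -1))) = Add(Mul(Rational(-23447, 58311), Rational(-1, 25373)), Mul(419204, Rational(-1, 223861))) = Add(Rational(23447, 1479525003), Rational(-419204, 223861)) = Rational(-56383413680795, 30109813336053)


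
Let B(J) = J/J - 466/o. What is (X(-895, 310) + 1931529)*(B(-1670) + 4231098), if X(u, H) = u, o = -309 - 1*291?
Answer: 1225305762933761/150 ≈ 8.1687e+12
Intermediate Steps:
o = -600 (o = -309 - 291 = -600)
B(J) = 533/300 (B(J) = J/J - 466/(-600) = 1 - 466*(-1/600) = 1 + 233/300 = 533/300)
(X(-895, 310) + 1931529)*(B(-1670) + 4231098) = (-895 + 1931529)*(533/300 + 4231098) = 1930634*(1269329933/300) = 1225305762933761/150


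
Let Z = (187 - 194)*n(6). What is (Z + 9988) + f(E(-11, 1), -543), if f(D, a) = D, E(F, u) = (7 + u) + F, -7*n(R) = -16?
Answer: 9969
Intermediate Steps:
n(R) = 16/7 (n(R) = -1/7*(-16) = 16/7)
E(F, u) = 7 + F + u
Z = -16 (Z = (187 - 194)*(16/7) = -7*16/7 = -16)
(Z + 9988) + f(E(-11, 1), -543) = (-16 + 9988) + (7 - 11 + 1) = 9972 - 3 = 9969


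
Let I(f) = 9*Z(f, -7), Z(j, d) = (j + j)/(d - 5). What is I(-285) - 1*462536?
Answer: -924217/2 ≈ -4.6211e+5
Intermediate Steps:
Z(j, d) = 2*j/(-5 + d) (Z(j, d) = (2*j)/(-5 + d) = 2*j/(-5 + d))
I(f) = -3*f/2 (I(f) = 9*(2*f/(-5 - 7)) = 9*(2*f/(-12)) = 9*(2*f*(-1/12)) = 9*(-f/6) = -3*f/2)
I(-285) - 1*462536 = -3/2*(-285) - 1*462536 = 855/2 - 462536 = -924217/2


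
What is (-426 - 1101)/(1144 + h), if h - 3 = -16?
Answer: -509/377 ≈ -1.3501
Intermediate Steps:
h = -13 (h = 3 - 16 = -13)
(-426 - 1101)/(1144 + h) = (-426 - 1101)/(1144 - 13) = -1527/1131 = -1527*1/1131 = -509/377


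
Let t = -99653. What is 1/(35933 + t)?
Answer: -1/63720 ≈ -1.5694e-5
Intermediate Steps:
1/(35933 + t) = 1/(35933 - 99653) = 1/(-63720) = -1/63720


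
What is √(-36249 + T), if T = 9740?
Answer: 7*I*√541 ≈ 162.82*I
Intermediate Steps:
√(-36249 + T) = √(-36249 + 9740) = √(-26509) = 7*I*√541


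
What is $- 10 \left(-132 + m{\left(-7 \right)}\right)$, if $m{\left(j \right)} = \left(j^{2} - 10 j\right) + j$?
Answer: $200$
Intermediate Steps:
$m{\left(j \right)} = j^{2} - 9 j$
$- 10 \left(-132 + m{\left(-7 \right)}\right) = - 10 \left(-132 - 7 \left(-9 - 7\right)\right) = - 10 \left(-132 - -112\right) = - 10 \left(-132 + 112\right) = \left(-10\right) \left(-20\right) = 200$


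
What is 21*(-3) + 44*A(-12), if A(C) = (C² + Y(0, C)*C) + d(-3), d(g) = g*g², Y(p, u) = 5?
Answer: 2445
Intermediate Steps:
d(g) = g³
A(C) = -27 + C² + 5*C (A(C) = (C² + 5*C) + (-3)³ = (C² + 5*C) - 27 = -27 + C² + 5*C)
21*(-3) + 44*A(-12) = 21*(-3) + 44*(-27 + (-12)² + 5*(-12)) = -63 + 44*(-27 + 144 - 60) = -63 + 44*57 = -63 + 2508 = 2445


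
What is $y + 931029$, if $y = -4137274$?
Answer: $-3206245$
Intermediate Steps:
$y + 931029 = -4137274 + 931029 = -3206245$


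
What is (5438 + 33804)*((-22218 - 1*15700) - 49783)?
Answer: -3441562642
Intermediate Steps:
(5438 + 33804)*((-22218 - 1*15700) - 49783) = 39242*((-22218 - 15700) - 49783) = 39242*(-37918 - 49783) = 39242*(-87701) = -3441562642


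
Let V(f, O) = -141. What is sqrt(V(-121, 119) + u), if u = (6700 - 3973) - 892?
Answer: 11*sqrt(14) ≈ 41.158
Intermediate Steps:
u = 1835 (u = 2727 - 892 = 1835)
sqrt(V(-121, 119) + u) = sqrt(-141 + 1835) = sqrt(1694) = 11*sqrt(14)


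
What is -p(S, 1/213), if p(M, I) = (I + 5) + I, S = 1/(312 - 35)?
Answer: -1067/213 ≈ -5.0094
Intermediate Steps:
S = 1/277 ≈ 0.0036101
p(M, I) = 5 + 2*I (p(M, I) = (5 + I) + I = 5 + 2*I)
-p(S, 1/213) = -(5 + 2/213) = -1*1067/213 = -1067/213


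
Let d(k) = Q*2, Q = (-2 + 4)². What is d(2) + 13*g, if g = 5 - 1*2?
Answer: 47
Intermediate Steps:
Q = 4 (Q = 2² = 4)
d(k) = 8 (d(k) = 4*2 = 8)
g = 3 (g = 5 - 2 = 3)
d(2) + 13*g = 8 + 13*3 = 8 + 39 = 47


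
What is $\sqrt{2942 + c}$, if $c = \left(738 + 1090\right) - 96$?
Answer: $\sqrt{4674} \approx 68.367$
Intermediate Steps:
$c = 1732$ ($c = 1828 - 96 = 1732$)
$\sqrt{2942 + c} = \sqrt{2942 + 1732} = \sqrt{4674}$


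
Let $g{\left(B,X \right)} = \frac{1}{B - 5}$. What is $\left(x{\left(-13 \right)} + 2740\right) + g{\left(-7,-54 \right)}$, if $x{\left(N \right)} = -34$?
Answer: $\frac{32471}{12} \approx 2705.9$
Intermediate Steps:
$g{\left(B,X \right)} = \frac{1}{-5 + B}$
$\left(x{\left(-13 \right)} + 2740\right) + g{\left(-7,-54 \right)} = \left(-34 + 2740\right) + \frac{1}{-5 - 7} = 2706 + \frac{1}{-12} = 2706 - \frac{1}{12} = \frac{32471}{12}$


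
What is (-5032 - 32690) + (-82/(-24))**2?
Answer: -5430287/144 ≈ -37710.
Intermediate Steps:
(-5032 - 32690) + (-82/(-24))**2 = -37722 + (-82*(-1/24))**2 = -37722 + (41/12)**2 = -37722 + 1681/144 = -5430287/144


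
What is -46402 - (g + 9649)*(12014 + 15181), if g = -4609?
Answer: -137109202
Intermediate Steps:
-46402 - (g + 9649)*(12014 + 15181) = -46402 - (-4609 + 9649)*(12014 + 15181) = -46402 - 5040*27195 = -46402 - 1*137062800 = -46402 - 137062800 = -137109202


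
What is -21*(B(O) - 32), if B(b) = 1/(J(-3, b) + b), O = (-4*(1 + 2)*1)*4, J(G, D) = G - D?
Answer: 679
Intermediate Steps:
O = -48 (O = (-4*3*1)*4 = -12*1*4 = -12*4 = -48)
B(b) = -1/3 (B(b) = 1/((-3 - b) + b) = 1/(-3) = -1/3)
-21*(B(O) - 32) = -21*(-1/3 - 32) = -21*(-97/3) = 679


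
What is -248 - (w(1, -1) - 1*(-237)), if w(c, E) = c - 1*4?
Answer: -482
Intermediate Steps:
w(c, E) = -4 + c (w(c, E) = c - 4 = -4 + c)
-248 - (w(1, -1) - 1*(-237)) = -248 - ((-4 + 1) - 1*(-237)) = -248 - (-3 + 237) = -248 - 1*234 = -248 - 234 = -482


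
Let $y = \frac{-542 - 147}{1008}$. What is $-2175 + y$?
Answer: $- \frac{2193089}{1008} \approx -2175.7$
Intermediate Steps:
$y = - \frac{689}{1008}$ ($y = \left(-689\right) \frac{1}{1008} = - \frac{689}{1008} \approx -0.68353$)
$-2175 + y = -2175 - \frac{689}{1008} = - \frac{2193089}{1008}$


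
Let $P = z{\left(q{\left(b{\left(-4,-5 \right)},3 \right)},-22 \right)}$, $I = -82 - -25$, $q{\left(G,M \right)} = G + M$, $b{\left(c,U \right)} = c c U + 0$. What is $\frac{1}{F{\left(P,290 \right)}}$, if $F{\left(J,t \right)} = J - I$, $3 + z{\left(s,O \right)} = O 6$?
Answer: $- \frac{1}{78} \approx -0.012821$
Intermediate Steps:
$b{\left(c,U \right)} = U c^{2}$ ($b{\left(c,U \right)} = c^{2} U + 0 = U c^{2} + 0 = U c^{2}$)
$I = -57$ ($I = -82 + 25 = -57$)
$z{\left(s,O \right)} = -3 + 6 O$ ($z{\left(s,O \right)} = -3 + O 6 = -3 + 6 O$)
$P = -135$ ($P = -3 + 6 \left(-22\right) = -3 - 132 = -135$)
$F{\left(J,t \right)} = 57 + J$ ($F{\left(J,t \right)} = J - -57 = J + 57 = 57 + J$)
$\frac{1}{F{\left(P,290 \right)}} = \frac{1}{57 - 135} = \frac{1}{-78} = - \frac{1}{78}$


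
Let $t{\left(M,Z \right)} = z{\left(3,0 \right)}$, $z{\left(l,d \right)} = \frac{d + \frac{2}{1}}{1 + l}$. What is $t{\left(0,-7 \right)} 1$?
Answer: $\frac{1}{2} \approx 0.5$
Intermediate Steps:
$z{\left(l,d \right)} = \frac{2 + d}{1 + l}$ ($z{\left(l,d \right)} = \frac{d + 2 \cdot 1}{1 + l} = \frac{d + 2}{1 + l} = \frac{2 + d}{1 + l}$)
$t{\left(M,Z \right)} = \frac{1}{2}$ ($t{\left(M,Z \right)} = \frac{2 + 0}{1 + 3} = \frac{1}{4} \cdot 2 = \frac{1}{2}$)
$t{\left(0,-7 \right)} 1 = \frac{1}{2} \cdot 1 = \frac{1}{2}$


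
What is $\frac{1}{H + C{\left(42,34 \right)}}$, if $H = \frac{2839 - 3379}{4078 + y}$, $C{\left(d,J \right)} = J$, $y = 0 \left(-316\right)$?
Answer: $\frac{2039}{69056} \approx 0.029527$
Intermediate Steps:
$y = 0$
$H = - \frac{270}{2039}$ ($H = \frac{2839 - 3379}{4078 + 0} = - \frac{540}{4078} = \left(-540\right) \frac{1}{4078} = - \frac{270}{2039} \approx -0.13242$)
$\frac{1}{H + C{\left(42,34 \right)}} = \frac{1}{- \frac{270}{2039} + 34} = \frac{1}{\frac{69056}{2039}} = \frac{2039}{69056}$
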